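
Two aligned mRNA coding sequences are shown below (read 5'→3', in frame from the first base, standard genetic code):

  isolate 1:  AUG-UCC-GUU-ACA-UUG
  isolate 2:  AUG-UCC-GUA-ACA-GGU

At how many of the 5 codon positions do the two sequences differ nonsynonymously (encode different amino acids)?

1

Codon 1: AUG Met / AUG Met — identical.
Codon 2: UCC Ser / UCC Ser — identical.
Codon 3: GUU Val / GUA Val — synonymous.
Codon 4: ACA Thr / ACA Thr — identical.
Codon 5: UUG Leu / GGU Gly — nonsynonymous.
Nonsynonymous differences: 1.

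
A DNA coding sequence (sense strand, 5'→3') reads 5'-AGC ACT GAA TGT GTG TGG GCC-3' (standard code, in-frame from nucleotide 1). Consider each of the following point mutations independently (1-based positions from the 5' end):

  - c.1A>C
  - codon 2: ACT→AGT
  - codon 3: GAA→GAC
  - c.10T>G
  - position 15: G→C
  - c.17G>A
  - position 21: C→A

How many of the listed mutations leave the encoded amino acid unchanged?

2

Codon 1: AGC (Ser) → CGC (Arg) — missense.
Codon 2: ACT (Thr) → AGT (Ser) — missense.
Codon 3: GAA (Glu) → GAC (Asp) — missense.
Codon 4: TGT (Cys) → GGT (Gly) — missense.
Codon 5: GTG (Val) → GTC (Val) — synonymous.
Codon 6: TGG (Trp) → TAG (Stop) — nonsense.
Codon 7: GCC (Ala) → GCA (Ala) — synonymous.
Synonymous: 2 of 7.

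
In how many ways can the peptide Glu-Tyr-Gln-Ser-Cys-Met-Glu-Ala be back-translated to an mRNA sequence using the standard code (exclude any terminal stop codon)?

Glu: 2 codons.
Tyr: 2 codons.
Gln: 2 codons.
Ser: 6 codons.
Cys: 2 codons.
Met: 1 codon.
Glu: 2 codons.
Ala: 4 codons.
2 × 2 × 2 × 6 × 2 × 1 × 2 × 4 = 768.

768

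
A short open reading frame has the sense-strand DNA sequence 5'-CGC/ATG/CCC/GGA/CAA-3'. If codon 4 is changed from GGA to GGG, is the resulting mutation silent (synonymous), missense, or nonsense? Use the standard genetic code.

Position 12 falls in codon 4: GGA → Gly.
After the substitution the codon is GGG → Gly.
Both encode Gly, so the change is synonymous.

silent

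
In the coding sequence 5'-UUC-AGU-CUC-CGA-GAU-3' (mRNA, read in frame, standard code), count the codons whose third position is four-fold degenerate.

Codon 1 UUC (Phe): third position 2-fold.
Codon 2 AGU (Ser): third position 2-fold.
Codon 3 CUC (Leu): third position 4-fold.
Codon 4 CGA (Arg): third position 4-fold.
Codon 5 GAU (Asp): third position 2-fold.
Four-fold degenerate third positions: 2.

2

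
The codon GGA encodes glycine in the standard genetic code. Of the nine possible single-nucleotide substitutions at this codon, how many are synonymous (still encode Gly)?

3

Position 1: none → 0 synonymous.
Position 2: none → 0 synonymous.
Position 3: GGT, GGC, GGG → 3 synonymous.
Total: 0 + 0 + 3 = 3.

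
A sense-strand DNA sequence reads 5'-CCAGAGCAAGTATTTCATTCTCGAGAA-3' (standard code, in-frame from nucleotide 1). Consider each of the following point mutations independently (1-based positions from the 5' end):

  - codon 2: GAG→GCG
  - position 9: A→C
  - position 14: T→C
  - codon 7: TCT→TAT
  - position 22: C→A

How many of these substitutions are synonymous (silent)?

1

Codon 2: GAG (Glu) → GCG (Ala) — missense.
Codon 3: CAA (Gln) → CAC (His) — missense.
Codon 5: TTT (Phe) → TCT (Ser) — missense.
Codon 7: TCT (Ser) → TAT (Tyr) — missense.
Codon 8: CGA (Arg) → AGA (Arg) — synonymous.
Synonymous: 1 of 5.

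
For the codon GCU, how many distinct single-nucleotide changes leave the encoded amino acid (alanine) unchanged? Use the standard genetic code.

3

Position 1: none → 0 synonymous.
Position 2: none → 0 synonymous.
Position 3: GCC, GCA, GCG → 3 synonymous.
Total: 0 + 0 + 3 = 3.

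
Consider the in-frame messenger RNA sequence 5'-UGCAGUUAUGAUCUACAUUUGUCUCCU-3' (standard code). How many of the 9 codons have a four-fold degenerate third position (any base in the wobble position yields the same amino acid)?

3

Codon 1 UGC (Cys): third position 2-fold.
Codon 2 AGU (Ser): third position 2-fold.
Codon 3 UAU (Tyr): third position 2-fold.
Codon 4 GAU (Asp): third position 2-fold.
Codon 5 CUA (Leu): third position 4-fold.
Codon 6 CAU (His): third position 2-fold.
Codon 7 UUG (Leu): third position 2-fold.
Codon 8 UCU (Ser): third position 4-fold.
Codon 9 CCU (Pro): third position 4-fold.
Four-fold degenerate third positions: 3.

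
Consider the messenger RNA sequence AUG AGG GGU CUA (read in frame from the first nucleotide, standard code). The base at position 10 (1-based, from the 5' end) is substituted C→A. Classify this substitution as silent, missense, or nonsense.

Position 10 falls in codon 4: CUA → Leu.
After the substitution the codon is AUA → Ile.
Leu ≠ Ile, so this is a missense mutation.

missense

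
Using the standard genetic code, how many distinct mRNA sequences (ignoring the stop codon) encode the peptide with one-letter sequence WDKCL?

48

Trp: 1 codon.
Asp: 2 codons.
Lys: 2 codons.
Cys: 2 codons.
Leu: 6 codons.
1 × 2 × 2 × 2 × 6 = 48.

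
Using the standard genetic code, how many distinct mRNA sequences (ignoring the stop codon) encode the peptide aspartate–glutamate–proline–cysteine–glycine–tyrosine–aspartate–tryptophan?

512

Asp: 2 codons.
Glu: 2 codons.
Pro: 4 codons.
Cys: 2 codons.
Gly: 4 codons.
Tyr: 2 codons.
Asp: 2 codons.
Trp: 1 codon.
2 × 2 × 4 × 2 × 4 × 2 × 2 × 1 = 512.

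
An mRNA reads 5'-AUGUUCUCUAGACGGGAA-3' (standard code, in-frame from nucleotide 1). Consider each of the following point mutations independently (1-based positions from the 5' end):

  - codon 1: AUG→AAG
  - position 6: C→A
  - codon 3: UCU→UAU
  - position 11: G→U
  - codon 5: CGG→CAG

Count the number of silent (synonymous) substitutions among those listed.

Codon 1: AUG (Met) → AAG (Lys) — missense.
Codon 2: UUC (Phe) → UUA (Leu) — missense.
Codon 3: UCU (Ser) → UAU (Tyr) — missense.
Codon 4: AGA (Arg) → AUA (Ile) — missense.
Codon 5: CGG (Arg) → CAG (Gln) — missense.
Synonymous: 0 of 5.

0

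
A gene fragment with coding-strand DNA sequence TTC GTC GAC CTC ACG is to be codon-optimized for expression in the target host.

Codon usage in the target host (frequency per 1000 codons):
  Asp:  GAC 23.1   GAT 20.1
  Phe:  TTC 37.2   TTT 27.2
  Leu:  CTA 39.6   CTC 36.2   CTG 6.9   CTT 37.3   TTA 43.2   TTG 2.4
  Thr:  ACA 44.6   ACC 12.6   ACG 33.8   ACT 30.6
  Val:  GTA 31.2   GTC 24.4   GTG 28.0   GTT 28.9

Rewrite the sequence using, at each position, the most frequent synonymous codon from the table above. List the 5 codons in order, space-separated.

TTC GTA GAC TTA ACA

Codon 1 (Phe): best is TTC at 37.2.
Codon 2 (Val): best is GTA at 31.2.
Codon 3 (Asp): best is GAC at 23.1.
Codon 4 (Leu): best is TTA at 43.2.
Codon 5 (Thr): best is ACA at 44.6.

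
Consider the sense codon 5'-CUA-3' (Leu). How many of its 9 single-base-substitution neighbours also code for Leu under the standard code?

Position 1: UUA → 1 synonymous.
Position 2: none → 0 synonymous.
Position 3: CUU, CUC, CUG → 3 synonymous.
Total: 1 + 0 + 3 = 4.

4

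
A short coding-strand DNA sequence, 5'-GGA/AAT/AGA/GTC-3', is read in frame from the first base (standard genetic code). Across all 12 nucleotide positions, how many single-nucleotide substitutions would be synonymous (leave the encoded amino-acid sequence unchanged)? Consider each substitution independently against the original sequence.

Codon 1 (GGA, Gly): 3 synonymous substitutions.
Codon 2 (AAT, Asn): 1 synonymous substitution.
Codon 3 (AGA, Arg): 2 synonymous substitutions.
Codon 4 (GTC, Val): 3 synonymous substitutions.
Total: 3 + 1 + 2 + 3 = 9.

9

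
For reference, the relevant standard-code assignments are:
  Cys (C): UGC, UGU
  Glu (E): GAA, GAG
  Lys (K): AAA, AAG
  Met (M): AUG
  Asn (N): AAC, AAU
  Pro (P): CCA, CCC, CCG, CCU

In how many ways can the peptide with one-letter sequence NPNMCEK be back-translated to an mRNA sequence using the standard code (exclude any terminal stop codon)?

Asn: 2 codons.
Pro: 4 codons.
Asn: 2 codons.
Met: 1 codon.
Cys: 2 codons.
Glu: 2 codons.
Lys: 2 codons.
2 × 4 × 2 × 1 × 2 × 2 × 2 = 128.

128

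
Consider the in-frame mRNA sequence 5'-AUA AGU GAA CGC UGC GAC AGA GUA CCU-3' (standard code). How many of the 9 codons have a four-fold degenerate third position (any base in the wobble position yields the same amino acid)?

3

Codon 1 AUA (Ile): third position 3-fold.
Codon 2 AGU (Ser): third position 2-fold.
Codon 3 GAA (Glu): third position 2-fold.
Codon 4 CGC (Arg): third position 4-fold.
Codon 5 UGC (Cys): third position 2-fold.
Codon 6 GAC (Asp): third position 2-fold.
Codon 7 AGA (Arg): third position 2-fold.
Codon 8 GUA (Val): third position 4-fold.
Codon 9 CCU (Pro): third position 4-fold.
Four-fold degenerate third positions: 3.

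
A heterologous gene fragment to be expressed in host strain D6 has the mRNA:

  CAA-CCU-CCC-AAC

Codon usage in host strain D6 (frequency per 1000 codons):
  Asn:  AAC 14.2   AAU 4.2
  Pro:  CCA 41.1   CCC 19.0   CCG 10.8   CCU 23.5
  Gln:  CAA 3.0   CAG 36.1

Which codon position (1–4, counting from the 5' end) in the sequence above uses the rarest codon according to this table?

1

Codon 1 CAA (Gln): 3.0 per 1000.
Codon 2 CCU (Pro): 23.5 per 1000.
Codon 3 CCC (Pro): 19.0 per 1000.
Codon 4 AAC (Asn): 14.2 per 1000.
Lowest frequency is 3.0 at codon 1.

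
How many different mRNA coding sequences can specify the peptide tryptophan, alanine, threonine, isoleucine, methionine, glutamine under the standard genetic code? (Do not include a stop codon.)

Trp: 1 codon.
Ala: 4 codons.
Thr: 4 codons.
Ile: 3 codons.
Met: 1 codon.
Gln: 2 codons.
1 × 4 × 4 × 3 × 1 × 2 = 96.

96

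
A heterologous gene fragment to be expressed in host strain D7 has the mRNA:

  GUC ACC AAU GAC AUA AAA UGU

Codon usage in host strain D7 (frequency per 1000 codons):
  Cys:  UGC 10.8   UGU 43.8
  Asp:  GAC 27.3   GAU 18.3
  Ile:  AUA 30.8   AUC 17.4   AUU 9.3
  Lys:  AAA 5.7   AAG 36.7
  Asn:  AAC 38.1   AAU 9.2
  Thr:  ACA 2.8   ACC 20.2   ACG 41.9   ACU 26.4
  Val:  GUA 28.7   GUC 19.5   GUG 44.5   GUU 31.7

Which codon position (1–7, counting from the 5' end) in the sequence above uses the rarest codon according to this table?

Codon 1 GUC (Val): 19.5 per 1000.
Codon 2 ACC (Thr): 20.2 per 1000.
Codon 3 AAU (Asn): 9.2 per 1000.
Codon 4 GAC (Asp): 27.3 per 1000.
Codon 5 AUA (Ile): 30.8 per 1000.
Codon 6 AAA (Lys): 5.7 per 1000.
Codon 7 UGU (Cys): 43.8 per 1000.
Lowest frequency is 5.7 at codon 6.

6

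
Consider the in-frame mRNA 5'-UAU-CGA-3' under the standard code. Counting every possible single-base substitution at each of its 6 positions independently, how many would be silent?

5

Codon 1 (UAU, Tyr): 1 synonymous substitution.
Codon 2 (CGA, Arg): 4 synonymous substitutions.
Total: 1 + 4 = 5.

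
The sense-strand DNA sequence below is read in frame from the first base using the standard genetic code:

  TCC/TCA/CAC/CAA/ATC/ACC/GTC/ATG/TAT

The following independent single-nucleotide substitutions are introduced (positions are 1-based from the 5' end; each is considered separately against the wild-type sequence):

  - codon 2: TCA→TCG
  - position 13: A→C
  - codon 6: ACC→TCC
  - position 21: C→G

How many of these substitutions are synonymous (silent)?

2

Codon 2: TCA (Ser) → TCG (Ser) — synonymous.
Codon 5: ATC (Ile) → CTC (Leu) — missense.
Codon 6: ACC (Thr) → TCC (Ser) — missense.
Codon 7: GTC (Val) → GTG (Val) — synonymous.
Synonymous: 2 of 4.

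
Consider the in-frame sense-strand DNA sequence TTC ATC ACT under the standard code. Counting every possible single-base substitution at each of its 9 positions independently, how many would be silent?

Codon 1 (TTC, Phe): 1 synonymous substitution.
Codon 2 (ATC, Ile): 2 synonymous substitutions.
Codon 3 (ACT, Thr): 3 synonymous substitutions.
Total: 1 + 2 + 3 = 6.

6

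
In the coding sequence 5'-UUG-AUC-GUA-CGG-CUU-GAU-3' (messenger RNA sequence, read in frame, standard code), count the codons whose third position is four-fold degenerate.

3

Codon 1 UUG (Leu): third position 2-fold.
Codon 2 AUC (Ile): third position 3-fold.
Codon 3 GUA (Val): third position 4-fold.
Codon 4 CGG (Arg): third position 4-fold.
Codon 5 CUU (Leu): third position 4-fold.
Codon 6 GAU (Asp): third position 2-fold.
Four-fold degenerate third positions: 3.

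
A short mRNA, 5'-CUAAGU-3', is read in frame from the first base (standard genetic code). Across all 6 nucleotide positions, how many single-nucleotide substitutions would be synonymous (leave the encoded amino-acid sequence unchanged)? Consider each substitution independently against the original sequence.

Codon 1 (CUA, Leu): 4 synonymous substitutions.
Codon 2 (AGU, Ser): 1 synonymous substitution.
Total: 4 + 1 = 5.

5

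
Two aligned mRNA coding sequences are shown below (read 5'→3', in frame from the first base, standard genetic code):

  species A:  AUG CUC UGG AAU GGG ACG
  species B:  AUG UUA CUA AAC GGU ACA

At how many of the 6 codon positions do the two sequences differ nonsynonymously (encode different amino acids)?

1

Codon 1: AUG Met / AUG Met — identical.
Codon 2: CUC Leu / UUA Leu — synonymous.
Codon 3: UGG Trp / CUA Leu — nonsynonymous.
Codon 4: AAU Asn / AAC Asn — synonymous.
Codon 5: GGG Gly / GGU Gly — synonymous.
Codon 6: ACG Thr / ACA Thr — synonymous.
Nonsynonymous differences: 1.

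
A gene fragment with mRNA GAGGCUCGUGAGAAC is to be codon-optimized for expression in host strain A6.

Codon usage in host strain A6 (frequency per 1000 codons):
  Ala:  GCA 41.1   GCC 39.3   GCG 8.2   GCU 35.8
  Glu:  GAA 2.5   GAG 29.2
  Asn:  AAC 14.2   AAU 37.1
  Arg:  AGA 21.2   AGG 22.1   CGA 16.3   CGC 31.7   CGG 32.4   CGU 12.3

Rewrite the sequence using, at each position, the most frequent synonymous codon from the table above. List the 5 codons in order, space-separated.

GAG GCA CGG GAG AAU

Codon 1 (Glu): best is GAG at 29.2.
Codon 2 (Ala): best is GCA at 41.1.
Codon 3 (Arg): best is CGG at 32.4.
Codon 4 (Glu): best is GAG at 29.2.
Codon 5 (Asn): best is AAU at 37.1.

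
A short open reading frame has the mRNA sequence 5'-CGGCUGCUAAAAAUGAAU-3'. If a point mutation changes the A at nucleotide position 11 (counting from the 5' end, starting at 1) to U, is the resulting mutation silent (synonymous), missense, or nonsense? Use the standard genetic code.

missense

Position 11 falls in codon 4: AAA → Lys.
After the substitution the codon is AUA → Ile.
Lys ≠ Ile, so this is a missense mutation.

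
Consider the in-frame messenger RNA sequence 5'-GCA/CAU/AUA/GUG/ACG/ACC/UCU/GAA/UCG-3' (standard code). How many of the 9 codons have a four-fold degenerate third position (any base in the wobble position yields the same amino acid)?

6

Codon 1 GCA (Ala): third position 4-fold.
Codon 2 CAU (His): third position 2-fold.
Codon 3 AUA (Ile): third position 3-fold.
Codon 4 GUG (Val): third position 4-fold.
Codon 5 ACG (Thr): third position 4-fold.
Codon 6 ACC (Thr): third position 4-fold.
Codon 7 UCU (Ser): third position 4-fold.
Codon 8 GAA (Glu): third position 2-fold.
Codon 9 UCG (Ser): third position 4-fold.
Four-fold degenerate third positions: 6.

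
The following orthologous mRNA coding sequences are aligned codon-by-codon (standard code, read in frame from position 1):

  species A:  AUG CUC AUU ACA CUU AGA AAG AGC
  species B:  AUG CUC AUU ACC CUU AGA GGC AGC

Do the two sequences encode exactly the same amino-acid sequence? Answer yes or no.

Codon 1: AUG Met / AUG Met — identical.
Codon 2: CUC Leu / CUC Leu — identical.
Codon 3: AUU Ile / AUU Ile — identical.
Codon 4: ACA Thr / ACC Thr — synonymous.
Codon 5: CUU Leu / CUU Leu — identical.
Codon 6: AGA Arg / AGA Arg — identical.
Codon 7: AAG Lys / GGC Gly — nonsynonymous.
Codon 8: AGC Ser / AGC Ser — identical.
Nonsynonymous differences: 1 → different protein.

no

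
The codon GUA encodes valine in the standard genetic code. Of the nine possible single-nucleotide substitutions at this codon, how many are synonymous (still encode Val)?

Position 1: none → 0 synonymous.
Position 2: none → 0 synonymous.
Position 3: GUU, GUC, GUG → 3 synonymous.
Total: 0 + 0 + 3 = 3.

3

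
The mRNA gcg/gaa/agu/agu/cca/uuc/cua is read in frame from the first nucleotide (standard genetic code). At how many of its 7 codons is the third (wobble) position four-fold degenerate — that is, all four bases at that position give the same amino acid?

Codon 1 GCG (Ala): third position 4-fold.
Codon 2 GAA (Glu): third position 2-fold.
Codon 3 AGU (Ser): third position 2-fold.
Codon 4 AGU (Ser): third position 2-fold.
Codon 5 CCA (Pro): third position 4-fold.
Codon 6 UUC (Phe): third position 2-fold.
Codon 7 CUA (Leu): third position 4-fold.
Four-fold degenerate third positions: 3.

3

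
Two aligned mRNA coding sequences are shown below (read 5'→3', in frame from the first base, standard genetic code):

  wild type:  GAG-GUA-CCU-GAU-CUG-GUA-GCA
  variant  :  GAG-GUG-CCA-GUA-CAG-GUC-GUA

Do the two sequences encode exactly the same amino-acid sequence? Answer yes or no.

no

Codon 1: GAG Glu / GAG Glu — identical.
Codon 2: GUA Val / GUG Val — synonymous.
Codon 3: CCU Pro / CCA Pro — synonymous.
Codon 4: GAU Asp / GUA Val — nonsynonymous.
Codon 5: CUG Leu / CAG Gln — nonsynonymous.
Codon 6: GUA Val / GUC Val — synonymous.
Codon 7: GCA Ala / GUA Val — nonsynonymous.
Nonsynonymous differences: 3 → different protein.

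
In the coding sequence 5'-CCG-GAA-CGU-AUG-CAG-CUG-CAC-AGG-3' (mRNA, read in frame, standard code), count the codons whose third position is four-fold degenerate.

3

Codon 1 CCG (Pro): third position 4-fold.
Codon 2 GAA (Glu): third position 2-fold.
Codon 3 CGU (Arg): third position 4-fold.
Codon 4 AUG (Met): third position 1-fold.
Codon 5 CAG (Gln): third position 2-fold.
Codon 6 CUG (Leu): third position 4-fold.
Codon 7 CAC (His): third position 2-fold.
Codon 8 AGG (Arg): third position 2-fold.
Four-fold degenerate third positions: 3.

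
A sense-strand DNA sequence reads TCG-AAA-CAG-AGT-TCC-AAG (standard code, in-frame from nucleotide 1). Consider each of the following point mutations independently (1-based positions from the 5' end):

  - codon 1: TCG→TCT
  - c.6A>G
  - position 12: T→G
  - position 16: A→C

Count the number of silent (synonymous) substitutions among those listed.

Codon 1: TCG (Ser) → TCT (Ser) — synonymous.
Codon 2: AAA (Lys) → AAG (Lys) — synonymous.
Codon 4: AGT (Ser) → AGG (Arg) — missense.
Codon 6: AAG (Lys) → CAG (Gln) — missense.
Synonymous: 2 of 4.

2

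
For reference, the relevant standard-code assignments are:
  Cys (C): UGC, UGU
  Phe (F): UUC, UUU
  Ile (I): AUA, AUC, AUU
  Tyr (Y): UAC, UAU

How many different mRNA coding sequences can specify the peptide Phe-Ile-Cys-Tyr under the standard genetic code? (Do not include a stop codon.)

Phe: 2 codons.
Ile: 3 codons.
Cys: 2 codons.
Tyr: 2 codons.
2 × 3 × 2 × 2 = 24.

24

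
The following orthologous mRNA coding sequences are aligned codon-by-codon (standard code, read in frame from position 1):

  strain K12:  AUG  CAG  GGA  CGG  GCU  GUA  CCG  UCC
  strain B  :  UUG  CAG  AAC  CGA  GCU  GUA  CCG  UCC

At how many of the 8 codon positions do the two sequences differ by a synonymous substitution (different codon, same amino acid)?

1

Codon 1: AUG Met / UUG Leu — nonsynonymous.
Codon 2: CAG Gln / CAG Gln — identical.
Codon 3: GGA Gly / AAC Asn — nonsynonymous.
Codon 4: CGG Arg / CGA Arg — synonymous.
Codon 5: GCU Ala / GCU Ala — identical.
Codon 6: GUA Val / GUA Val — identical.
Codon 7: CCG Pro / CCG Pro — identical.
Codon 8: UCC Ser / UCC Ser — identical.
Synonymous differences: 1.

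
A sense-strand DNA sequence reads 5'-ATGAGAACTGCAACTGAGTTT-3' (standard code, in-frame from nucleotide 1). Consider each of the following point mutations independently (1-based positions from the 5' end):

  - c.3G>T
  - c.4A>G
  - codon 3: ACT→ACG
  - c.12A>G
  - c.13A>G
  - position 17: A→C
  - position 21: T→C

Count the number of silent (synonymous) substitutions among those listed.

3

Codon 1: ATG (Met) → ATT (Ile) — missense.
Codon 2: AGA (Arg) → GGA (Gly) — missense.
Codon 3: ACT (Thr) → ACG (Thr) — synonymous.
Codon 4: GCA (Ala) → GCG (Ala) — synonymous.
Codon 5: ACT (Thr) → GCT (Ala) — missense.
Codon 6: GAG (Glu) → GCG (Ala) — missense.
Codon 7: TTT (Phe) → TTC (Phe) — synonymous.
Synonymous: 3 of 7.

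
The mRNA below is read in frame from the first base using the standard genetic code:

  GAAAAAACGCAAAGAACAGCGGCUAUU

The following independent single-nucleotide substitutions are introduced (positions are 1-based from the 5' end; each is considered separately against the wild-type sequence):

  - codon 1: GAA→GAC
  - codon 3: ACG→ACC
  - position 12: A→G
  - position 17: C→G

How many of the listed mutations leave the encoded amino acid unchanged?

2

Codon 1: GAA (Glu) → GAC (Asp) — missense.
Codon 3: ACG (Thr) → ACC (Thr) — synonymous.
Codon 4: CAA (Gln) → CAG (Gln) — synonymous.
Codon 6: ACA (Thr) → AGA (Arg) — missense.
Synonymous: 2 of 4.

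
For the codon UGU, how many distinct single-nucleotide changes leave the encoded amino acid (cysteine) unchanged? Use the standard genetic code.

1

Position 1: none → 0 synonymous.
Position 2: none → 0 synonymous.
Position 3: UGC → 1 synonymous.
Total: 0 + 0 + 1 = 1.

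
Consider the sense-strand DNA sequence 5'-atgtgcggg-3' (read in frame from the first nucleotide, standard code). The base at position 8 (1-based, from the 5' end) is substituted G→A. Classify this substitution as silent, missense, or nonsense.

Position 8 falls in codon 3: GGG → Gly.
After the substitution the codon is GAG → Glu.
Gly ≠ Glu, so this is a missense mutation.

missense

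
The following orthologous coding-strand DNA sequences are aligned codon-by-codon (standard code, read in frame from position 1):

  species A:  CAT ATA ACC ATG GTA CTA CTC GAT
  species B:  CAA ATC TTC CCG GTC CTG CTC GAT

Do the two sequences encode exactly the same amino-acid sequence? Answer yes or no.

no

Codon 1: CAT His / CAA Gln — nonsynonymous.
Codon 2: ATA Ile / ATC Ile — synonymous.
Codon 3: ACC Thr / TTC Phe — nonsynonymous.
Codon 4: ATG Met / CCG Pro — nonsynonymous.
Codon 5: GTA Val / GTC Val — synonymous.
Codon 6: CTA Leu / CTG Leu — synonymous.
Codon 7: CTC Leu / CTC Leu — identical.
Codon 8: GAT Asp / GAT Asp — identical.
Nonsynonymous differences: 3 → different protein.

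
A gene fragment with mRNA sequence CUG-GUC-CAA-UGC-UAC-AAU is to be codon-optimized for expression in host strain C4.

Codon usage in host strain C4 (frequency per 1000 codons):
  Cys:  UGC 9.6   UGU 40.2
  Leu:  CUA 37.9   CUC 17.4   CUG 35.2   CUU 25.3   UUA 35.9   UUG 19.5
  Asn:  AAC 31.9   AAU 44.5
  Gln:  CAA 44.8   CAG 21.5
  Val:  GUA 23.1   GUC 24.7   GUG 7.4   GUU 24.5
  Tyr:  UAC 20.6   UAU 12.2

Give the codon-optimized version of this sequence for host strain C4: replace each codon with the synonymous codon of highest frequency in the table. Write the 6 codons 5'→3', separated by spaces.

CUA GUC CAA UGU UAC AAU

Codon 1 (Leu): best is CUA at 37.9.
Codon 2 (Val): best is GUC at 24.7.
Codon 3 (Gln): best is CAA at 44.8.
Codon 4 (Cys): best is UGU at 40.2.
Codon 5 (Tyr): best is UAC at 20.6.
Codon 6 (Asn): best is AAU at 44.5.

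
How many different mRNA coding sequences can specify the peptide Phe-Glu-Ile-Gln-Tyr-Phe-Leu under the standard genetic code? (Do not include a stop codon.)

Phe: 2 codons.
Glu: 2 codons.
Ile: 3 codons.
Gln: 2 codons.
Tyr: 2 codons.
Phe: 2 codons.
Leu: 6 codons.
2 × 2 × 3 × 2 × 2 × 2 × 6 = 576.

576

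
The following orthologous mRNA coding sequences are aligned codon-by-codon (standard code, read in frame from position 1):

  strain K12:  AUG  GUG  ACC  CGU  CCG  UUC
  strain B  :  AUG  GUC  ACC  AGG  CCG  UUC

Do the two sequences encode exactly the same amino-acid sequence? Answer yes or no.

Codon 1: AUG Met / AUG Met — identical.
Codon 2: GUG Val / GUC Val — synonymous.
Codon 3: ACC Thr / ACC Thr — identical.
Codon 4: CGU Arg / AGG Arg — synonymous.
Codon 5: CCG Pro / CCG Pro — identical.
Codon 6: UUC Phe / UUC Phe — identical.
Nonsynonymous differences: 0 → same protein.

yes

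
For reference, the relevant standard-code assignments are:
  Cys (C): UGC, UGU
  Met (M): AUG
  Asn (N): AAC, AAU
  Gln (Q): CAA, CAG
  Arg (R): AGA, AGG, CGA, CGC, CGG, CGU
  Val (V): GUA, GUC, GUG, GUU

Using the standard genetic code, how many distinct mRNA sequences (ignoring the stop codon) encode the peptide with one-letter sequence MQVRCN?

192

Met: 1 codon.
Gln: 2 codons.
Val: 4 codons.
Arg: 6 codons.
Cys: 2 codons.
Asn: 2 codons.
1 × 2 × 4 × 6 × 2 × 2 = 192.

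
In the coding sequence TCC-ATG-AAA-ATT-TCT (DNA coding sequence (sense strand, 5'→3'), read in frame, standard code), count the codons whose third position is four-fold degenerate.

2

Codon 1 TCC (Ser): third position 4-fold.
Codon 2 ATG (Met): third position 1-fold.
Codon 3 AAA (Lys): third position 2-fold.
Codon 4 ATT (Ile): third position 3-fold.
Codon 5 TCT (Ser): third position 4-fold.
Four-fold degenerate third positions: 2.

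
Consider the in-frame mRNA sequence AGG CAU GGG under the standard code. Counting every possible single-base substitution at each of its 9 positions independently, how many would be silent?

Codon 1 (AGG, Arg): 2 synonymous substitutions.
Codon 2 (CAU, His): 1 synonymous substitution.
Codon 3 (GGG, Gly): 3 synonymous substitutions.
Total: 2 + 1 + 3 = 6.

6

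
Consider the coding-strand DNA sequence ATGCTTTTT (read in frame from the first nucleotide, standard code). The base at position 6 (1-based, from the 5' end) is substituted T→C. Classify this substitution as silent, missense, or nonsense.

silent

Position 6 falls in codon 2: CTT → Leu.
After the substitution the codon is CTC → Leu.
Both encode Leu, so the change is synonymous.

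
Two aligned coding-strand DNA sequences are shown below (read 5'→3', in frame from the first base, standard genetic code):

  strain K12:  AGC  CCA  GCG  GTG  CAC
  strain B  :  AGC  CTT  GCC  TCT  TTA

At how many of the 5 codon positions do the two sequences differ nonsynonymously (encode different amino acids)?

3

Codon 1: AGC Ser / AGC Ser — identical.
Codon 2: CCA Pro / CTT Leu — nonsynonymous.
Codon 3: GCG Ala / GCC Ala — synonymous.
Codon 4: GTG Val / TCT Ser — nonsynonymous.
Codon 5: CAC His / TTA Leu — nonsynonymous.
Nonsynonymous differences: 3.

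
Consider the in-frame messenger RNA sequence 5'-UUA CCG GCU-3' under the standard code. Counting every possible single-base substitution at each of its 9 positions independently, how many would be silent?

Codon 1 (UUA, Leu): 2 synonymous substitutions.
Codon 2 (CCG, Pro): 3 synonymous substitutions.
Codon 3 (GCU, Ala): 3 synonymous substitutions.
Total: 2 + 3 + 3 = 8.

8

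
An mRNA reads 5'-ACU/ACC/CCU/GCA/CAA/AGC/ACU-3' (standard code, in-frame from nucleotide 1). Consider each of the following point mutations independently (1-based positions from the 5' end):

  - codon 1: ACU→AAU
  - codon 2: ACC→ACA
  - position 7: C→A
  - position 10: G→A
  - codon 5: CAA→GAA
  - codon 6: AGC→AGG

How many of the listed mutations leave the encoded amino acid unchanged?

Codon 1: ACU (Thr) → AAU (Asn) — missense.
Codon 2: ACC (Thr) → ACA (Thr) — synonymous.
Codon 3: CCU (Pro) → ACU (Thr) — missense.
Codon 4: GCA (Ala) → ACA (Thr) — missense.
Codon 5: CAA (Gln) → GAA (Glu) — missense.
Codon 6: AGC (Ser) → AGG (Arg) — missense.
Synonymous: 1 of 6.

1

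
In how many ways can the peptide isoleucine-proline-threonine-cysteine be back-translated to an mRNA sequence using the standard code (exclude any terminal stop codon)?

96

Ile: 3 codons.
Pro: 4 codons.
Thr: 4 codons.
Cys: 2 codons.
3 × 4 × 4 × 2 = 96.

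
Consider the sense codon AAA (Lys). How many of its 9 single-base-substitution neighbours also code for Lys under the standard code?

1

Position 1: none → 0 synonymous.
Position 2: none → 0 synonymous.
Position 3: AAG → 1 synonymous.
Total: 0 + 0 + 1 = 1.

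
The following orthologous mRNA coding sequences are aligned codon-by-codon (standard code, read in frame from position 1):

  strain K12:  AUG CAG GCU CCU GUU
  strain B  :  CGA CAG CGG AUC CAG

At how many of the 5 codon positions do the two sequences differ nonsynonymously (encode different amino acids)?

4

Codon 1: AUG Met / CGA Arg — nonsynonymous.
Codon 2: CAG Gln / CAG Gln — identical.
Codon 3: GCU Ala / CGG Arg — nonsynonymous.
Codon 4: CCU Pro / AUC Ile — nonsynonymous.
Codon 5: GUU Val / CAG Gln — nonsynonymous.
Nonsynonymous differences: 4.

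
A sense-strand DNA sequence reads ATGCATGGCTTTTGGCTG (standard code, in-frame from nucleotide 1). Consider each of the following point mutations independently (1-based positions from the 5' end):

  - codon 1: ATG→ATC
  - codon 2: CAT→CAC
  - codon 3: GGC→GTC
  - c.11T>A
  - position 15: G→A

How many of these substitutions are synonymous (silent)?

Codon 1: ATG (Met) → ATC (Ile) — missense.
Codon 2: CAT (His) → CAC (His) — synonymous.
Codon 3: GGC (Gly) → GTC (Val) — missense.
Codon 4: TTT (Phe) → TAT (Tyr) — missense.
Codon 5: TGG (Trp) → TGA (Stop) — nonsense.
Synonymous: 1 of 5.

1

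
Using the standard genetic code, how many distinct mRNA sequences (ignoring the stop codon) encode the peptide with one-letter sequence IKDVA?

Ile: 3 codons.
Lys: 2 codons.
Asp: 2 codons.
Val: 4 codons.
Ala: 4 codons.
3 × 2 × 2 × 4 × 4 = 192.

192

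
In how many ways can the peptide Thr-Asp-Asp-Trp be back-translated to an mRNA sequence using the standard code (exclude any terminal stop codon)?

16

Thr: 4 codons.
Asp: 2 codons.
Asp: 2 codons.
Trp: 1 codon.
4 × 2 × 2 × 1 = 16.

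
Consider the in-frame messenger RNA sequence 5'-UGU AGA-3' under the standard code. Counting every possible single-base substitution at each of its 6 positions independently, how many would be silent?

3

Codon 1 (UGU, Cys): 1 synonymous substitution.
Codon 2 (AGA, Arg): 2 synonymous substitutions.
Total: 1 + 2 = 3.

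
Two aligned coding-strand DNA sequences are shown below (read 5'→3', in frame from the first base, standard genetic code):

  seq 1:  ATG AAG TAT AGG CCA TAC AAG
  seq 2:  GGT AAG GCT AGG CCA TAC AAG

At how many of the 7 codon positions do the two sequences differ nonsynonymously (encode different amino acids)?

2

Codon 1: ATG Met / GGT Gly — nonsynonymous.
Codon 2: AAG Lys / AAG Lys — identical.
Codon 3: TAT Tyr / GCT Ala — nonsynonymous.
Codon 4: AGG Arg / AGG Arg — identical.
Codon 5: CCA Pro / CCA Pro — identical.
Codon 6: TAC Tyr / TAC Tyr — identical.
Codon 7: AAG Lys / AAG Lys — identical.
Nonsynonymous differences: 2.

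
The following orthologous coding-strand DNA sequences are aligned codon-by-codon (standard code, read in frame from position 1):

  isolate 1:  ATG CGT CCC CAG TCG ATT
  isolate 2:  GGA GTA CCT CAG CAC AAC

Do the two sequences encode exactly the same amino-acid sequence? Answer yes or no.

no

Codon 1: ATG Met / GGA Gly — nonsynonymous.
Codon 2: CGT Arg / GTA Val — nonsynonymous.
Codon 3: CCC Pro / CCT Pro — synonymous.
Codon 4: CAG Gln / CAG Gln — identical.
Codon 5: TCG Ser / CAC His — nonsynonymous.
Codon 6: ATT Ile / AAC Asn — nonsynonymous.
Nonsynonymous differences: 4 → different protein.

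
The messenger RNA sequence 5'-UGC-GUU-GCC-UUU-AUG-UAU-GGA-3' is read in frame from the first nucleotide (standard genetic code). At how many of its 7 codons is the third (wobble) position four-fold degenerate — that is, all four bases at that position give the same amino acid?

3

Codon 1 UGC (Cys): third position 2-fold.
Codon 2 GUU (Val): third position 4-fold.
Codon 3 GCC (Ala): third position 4-fold.
Codon 4 UUU (Phe): third position 2-fold.
Codon 5 AUG (Met): third position 1-fold.
Codon 6 UAU (Tyr): third position 2-fold.
Codon 7 GGA (Gly): third position 4-fold.
Four-fold degenerate third positions: 3.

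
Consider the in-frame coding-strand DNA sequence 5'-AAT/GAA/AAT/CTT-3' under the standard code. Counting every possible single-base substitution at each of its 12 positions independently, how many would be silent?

6

Codon 1 (AAT, Asn): 1 synonymous substitution.
Codon 2 (GAA, Glu): 1 synonymous substitution.
Codon 3 (AAT, Asn): 1 synonymous substitution.
Codon 4 (CTT, Leu): 3 synonymous substitutions.
Total: 1 + 1 + 1 + 3 = 6.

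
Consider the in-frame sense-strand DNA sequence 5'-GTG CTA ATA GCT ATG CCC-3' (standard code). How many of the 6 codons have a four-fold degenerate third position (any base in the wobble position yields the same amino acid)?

4

Codon 1 GTG (Val): third position 4-fold.
Codon 2 CTA (Leu): third position 4-fold.
Codon 3 ATA (Ile): third position 3-fold.
Codon 4 GCT (Ala): third position 4-fold.
Codon 5 ATG (Met): third position 1-fold.
Codon 6 CCC (Pro): third position 4-fold.
Four-fold degenerate third positions: 4.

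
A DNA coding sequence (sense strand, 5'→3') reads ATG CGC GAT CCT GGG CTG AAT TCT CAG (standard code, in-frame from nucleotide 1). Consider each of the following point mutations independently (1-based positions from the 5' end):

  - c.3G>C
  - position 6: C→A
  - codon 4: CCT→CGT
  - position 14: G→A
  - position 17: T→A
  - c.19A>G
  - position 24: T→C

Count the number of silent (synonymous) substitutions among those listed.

2

Codon 1: ATG (Met) → ATC (Ile) — missense.
Codon 2: CGC (Arg) → CGA (Arg) — synonymous.
Codon 4: CCT (Pro) → CGT (Arg) — missense.
Codon 5: GGG (Gly) → GAG (Glu) — missense.
Codon 6: CTG (Leu) → CAG (Gln) — missense.
Codon 7: AAT (Asn) → GAT (Asp) — missense.
Codon 8: TCT (Ser) → TCC (Ser) — synonymous.
Synonymous: 2 of 7.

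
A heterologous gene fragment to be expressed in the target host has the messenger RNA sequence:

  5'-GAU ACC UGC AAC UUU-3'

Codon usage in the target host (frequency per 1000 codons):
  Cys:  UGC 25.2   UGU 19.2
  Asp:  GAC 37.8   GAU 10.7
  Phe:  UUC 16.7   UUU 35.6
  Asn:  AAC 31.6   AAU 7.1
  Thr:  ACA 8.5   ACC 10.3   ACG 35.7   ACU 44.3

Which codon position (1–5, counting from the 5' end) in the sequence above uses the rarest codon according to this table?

2

Codon 1 GAU (Asp): 10.7 per 1000.
Codon 2 ACC (Thr): 10.3 per 1000.
Codon 3 UGC (Cys): 25.2 per 1000.
Codon 4 AAC (Asn): 31.6 per 1000.
Codon 5 UUU (Phe): 35.6 per 1000.
Lowest frequency is 10.3 at codon 2.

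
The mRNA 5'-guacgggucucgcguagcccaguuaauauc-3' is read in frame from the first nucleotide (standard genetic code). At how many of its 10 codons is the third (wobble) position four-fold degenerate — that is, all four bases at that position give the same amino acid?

7

Codon 1 GUA (Val): third position 4-fold.
Codon 2 CGG (Arg): third position 4-fold.
Codon 3 GUC (Val): third position 4-fold.
Codon 4 UCG (Ser): third position 4-fold.
Codon 5 CGU (Arg): third position 4-fold.
Codon 6 AGC (Ser): third position 2-fold.
Codon 7 CCA (Pro): third position 4-fold.
Codon 8 GUU (Val): third position 4-fold.
Codon 9 AAU (Asn): third position 2-fold.
Codon 10 AUC (Ile): third position 3-fold.
Four-fold degenerate third positions: 7.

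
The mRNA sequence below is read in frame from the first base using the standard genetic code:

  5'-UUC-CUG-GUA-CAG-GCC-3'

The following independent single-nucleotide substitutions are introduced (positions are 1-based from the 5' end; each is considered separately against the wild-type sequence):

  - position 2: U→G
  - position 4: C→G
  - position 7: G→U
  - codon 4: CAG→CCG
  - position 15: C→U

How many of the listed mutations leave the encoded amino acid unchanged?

Codon 1: UUC (Phe) → UGC (Cys) — missense.
Codon 2: CUG (Leu) → GUG (Val) — missense.
Codon 3: GUA (Val) → UUA (Leu) — missense.
Codon 4: CAG (Gln) → CCG (Pro) — missense.
Codon 5: GCC (Ala) → GCU (Ala) — synonymous.
Synonymous: 1 of 5.

1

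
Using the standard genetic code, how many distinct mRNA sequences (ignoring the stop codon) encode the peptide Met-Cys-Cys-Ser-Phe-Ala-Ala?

768

Met: 1 codon.
Cys: 2 codons.
Cys: 2 codons.
Ser: 6 codons.
Phe: 2 codons.
Ala: 4 codons.
Ala: 4 codons.
1 × 2 × 2 × 6 × 2 × 4 × 4 = 768.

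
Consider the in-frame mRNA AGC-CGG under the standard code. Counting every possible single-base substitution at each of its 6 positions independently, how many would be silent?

5

Codon 1 (AGC, Ser): 1 synonymous substitution.
Codon 2 (CGG, Arg): 4 synonymous substitutions.
Total: 1 + 4 = 5.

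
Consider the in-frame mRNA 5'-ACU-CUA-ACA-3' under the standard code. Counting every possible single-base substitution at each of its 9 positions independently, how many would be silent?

10

Codon 1 (ACU, Thr): 3 synonymous substitutions.
Codon 2 (CUA, Leu): 4 synonymous substitutions.
Codon 3 (ACA, Thr): 3 synonymous substitutions.
Total: 3 + 4 + 3 = 10.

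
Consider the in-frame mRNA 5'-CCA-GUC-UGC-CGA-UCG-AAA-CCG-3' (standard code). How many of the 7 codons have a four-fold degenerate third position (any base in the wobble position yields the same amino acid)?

Codon 1 CCA (Pro): third position 4-fold.
Codon 2 GUC (Val): third position 4-fold.
Codon 3 UGC (Cys): third position 2-fold.
Codon 4 CGA (Arg): third position 4-fold.
Codon 5 UCG (Ser): third position 4-fold.
Codon 6 AAA (Lys): third position 2-fold.
Codon 7 CCG (Pro): third position 4-fold.
Four-fold degenerate third positions: 5.

5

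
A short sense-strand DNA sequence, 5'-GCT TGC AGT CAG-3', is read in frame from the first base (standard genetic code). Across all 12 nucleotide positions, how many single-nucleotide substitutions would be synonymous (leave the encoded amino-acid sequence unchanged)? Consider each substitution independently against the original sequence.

6

Codon 1 (GCT, Ala): 3 synonymous substitutions.
Codon 2 (TGC, Cys): 1 synonymous substitution.
Codon 3 (AGT, Ser): 1 synonymous substitution.
Codon 4 (CAG, Gln): 1 synonymous substitution.
Total: 3 + 1 + 1 + 1 = 6.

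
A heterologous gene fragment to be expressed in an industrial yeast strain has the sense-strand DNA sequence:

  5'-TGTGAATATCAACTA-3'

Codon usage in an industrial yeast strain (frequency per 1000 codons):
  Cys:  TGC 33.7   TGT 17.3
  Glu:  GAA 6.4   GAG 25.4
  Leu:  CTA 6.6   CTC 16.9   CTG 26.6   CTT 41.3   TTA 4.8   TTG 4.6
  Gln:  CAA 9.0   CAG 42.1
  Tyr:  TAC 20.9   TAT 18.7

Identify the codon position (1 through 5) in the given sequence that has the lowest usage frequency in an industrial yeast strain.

2

Codon 1 TGT (Cys): 17.3 per 1000.
Codon 2 GAA (Glu): 6.4 per 1000.
Codon 3 TAT (Tyr): 18.7 per 1000.
Codon 4 CAA (Gln): 9.0 per 1000.
Codon 5 CTA (Leu): 6.6 per 1000.
Lowest frequency is 6.4 at codon 2.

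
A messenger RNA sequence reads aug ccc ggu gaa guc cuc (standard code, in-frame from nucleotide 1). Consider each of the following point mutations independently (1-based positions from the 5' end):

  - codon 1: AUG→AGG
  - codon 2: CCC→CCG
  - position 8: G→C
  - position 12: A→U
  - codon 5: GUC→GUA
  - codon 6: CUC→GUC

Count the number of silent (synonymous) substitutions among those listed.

Codon 1: AUG (Met) → AGG (Arg) — missense.
Codon 2: CCC (Pro) → CCG (Pro) — synonymous.
Codon 3: GGU (Gly) → GCU (Ala) — missense.
Codon 4: GAA (Glu) → GAU (Asp) — missense.
Codon 5: GUC (Val) → GUA (Val) — synonymous.
Codon 6: CUC (Leu) → GUC (Val) — missense.
Synonymous: 2 of 6.

2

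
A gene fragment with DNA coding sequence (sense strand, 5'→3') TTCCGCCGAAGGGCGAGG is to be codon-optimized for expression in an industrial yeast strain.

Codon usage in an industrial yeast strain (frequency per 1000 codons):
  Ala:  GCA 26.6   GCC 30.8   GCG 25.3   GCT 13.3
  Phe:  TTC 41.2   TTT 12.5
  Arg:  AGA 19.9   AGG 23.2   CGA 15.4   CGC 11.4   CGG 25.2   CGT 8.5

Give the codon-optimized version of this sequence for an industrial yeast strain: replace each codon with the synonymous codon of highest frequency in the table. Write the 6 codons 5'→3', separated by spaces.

Codon 1 (Phe): best is TTC at 41.2.
Codon 2 (Arg): best is CGG at 25.2.
Codon 3 (Arg): best is CGG at 25.2.
Codon 4 (Arg): best is CGG at 25.2.
Codon 5 (Ala): best is GCC at 30.8.
Codon 6 (Arg): best is CGG at 25.2.

TTC CGG CGG CGG GCC CGG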